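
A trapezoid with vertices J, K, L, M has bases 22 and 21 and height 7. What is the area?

Area = (22 + 21) * 7 / 2 = 301 / 2 = 301/2

301/2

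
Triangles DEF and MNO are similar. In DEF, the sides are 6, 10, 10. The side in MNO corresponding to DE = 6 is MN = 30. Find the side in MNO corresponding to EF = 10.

Similar triangles have proportional sides. Setting up the proportion:
MN / DE = NO / EF
30 / 6 = NO / 10
NO = 10 * 30 / 6 = 50.

50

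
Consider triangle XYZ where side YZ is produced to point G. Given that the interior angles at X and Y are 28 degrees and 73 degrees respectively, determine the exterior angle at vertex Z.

Exterior angle = 28 + 73 = 101 degrees (exterior angle theorem).

101 degrees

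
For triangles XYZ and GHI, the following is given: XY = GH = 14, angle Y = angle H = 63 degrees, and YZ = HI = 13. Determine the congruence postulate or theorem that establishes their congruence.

The given information matches SAS: Two pairs of corresponding sides and the included angle are equal (Side-Angle-Side).

SAS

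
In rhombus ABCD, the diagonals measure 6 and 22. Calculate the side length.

In a rhombus, the diagonals bisect each other perpendicularly, creating four congruent right triangles.
Each triangle has legs 3 (half of 6) and 11 (half of 22).
The hypotenuse of each right triangle is a side of the rhombus:
side = sqrt(3^2 + 11^2) = sqrt(130)

sqrt(130)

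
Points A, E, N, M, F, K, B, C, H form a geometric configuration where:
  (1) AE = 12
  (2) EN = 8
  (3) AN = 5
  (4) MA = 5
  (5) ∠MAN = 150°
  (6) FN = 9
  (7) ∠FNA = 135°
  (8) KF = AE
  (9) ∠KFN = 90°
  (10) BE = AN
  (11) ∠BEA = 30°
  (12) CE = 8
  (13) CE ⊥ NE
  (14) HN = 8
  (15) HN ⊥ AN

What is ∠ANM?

Step 1: By the law of cosines on triangle NAM: NM² = 5² + 5² − 2·5·5·cos(150°) = 93.3, so NM ≈ 9.66.
Step 2: By the inverse law of cosines on triangle ANM: cos(∠ANM) = (5² + 9.66² − 5²) / (2·5·9.66) = 93.3/96.59 = 0.9659, so ∠ANM = 15°.

Therefore, the measure of angle ∠ANM = 15°.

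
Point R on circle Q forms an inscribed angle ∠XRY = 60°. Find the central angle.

By the inscribed angle theorem, the central angle is twice the inscribed angle.
Central angle = 2 × 60° = 120°

120°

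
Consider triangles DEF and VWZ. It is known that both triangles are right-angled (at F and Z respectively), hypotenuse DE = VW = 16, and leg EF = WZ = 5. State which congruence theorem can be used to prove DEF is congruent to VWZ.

The given information matches HL: The hypotenuse and one leg of two right triangles are equal (Hypotenuse-Leg).

HL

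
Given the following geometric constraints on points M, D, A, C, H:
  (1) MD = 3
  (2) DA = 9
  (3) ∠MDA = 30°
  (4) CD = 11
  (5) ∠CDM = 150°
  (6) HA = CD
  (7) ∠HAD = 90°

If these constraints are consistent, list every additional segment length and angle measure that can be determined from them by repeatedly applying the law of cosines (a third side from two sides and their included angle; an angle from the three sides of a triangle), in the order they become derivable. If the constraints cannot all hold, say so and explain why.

The constraints are consistent. Derivable facts, in order:
After 1 step:
- DH ≈ 14.21
- MA ≈ 6.58
- MC ≈ 13.68
After 2 steps:
- ∠ADH = 50.71°
- ∠AHD = 39.29°
- ∠AMD = 136.81°
- ∠CMD = 23.71°
- ∠DAM = 13.19°
- ∠DCM = 6.29°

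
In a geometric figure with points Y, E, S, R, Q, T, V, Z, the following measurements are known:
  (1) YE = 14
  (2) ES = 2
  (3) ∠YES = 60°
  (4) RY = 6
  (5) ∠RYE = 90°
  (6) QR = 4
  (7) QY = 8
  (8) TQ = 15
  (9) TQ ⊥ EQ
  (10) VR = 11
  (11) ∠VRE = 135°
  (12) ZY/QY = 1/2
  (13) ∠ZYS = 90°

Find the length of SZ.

From the given relations: ZY = 1/2·QY = 1/2·8 = 4.
Step 1: By the law of cosines on triangle SEY: SY² = 2² + 14² − 2·2·14·cos(60°) = 172, so SY = 2·√43.
Step 2: By the law of cosines on triangle SYZ: SZ² = (2·√43)² + 4² − 2·2·√43·4·cos(90°) = 188, so SZ = 2·√47.

Therefore, the length of SZ = 2·√47.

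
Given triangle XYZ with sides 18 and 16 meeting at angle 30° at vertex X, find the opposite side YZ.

Law of cosines: YZ^2 = 18^2 + 16^2 - 2(18)(16)cos(30°) = 580 - 288*sqrt(3), so YZ = 2*sqrt(145 - 72*sqrt(3)).

2*sqrt(145 - 72*sqrt(3))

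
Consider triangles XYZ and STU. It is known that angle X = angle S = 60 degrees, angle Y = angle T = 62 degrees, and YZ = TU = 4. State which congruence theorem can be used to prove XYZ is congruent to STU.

The given information provides:
angle X = angle S = 60 degrees, angle Y = angle T = 62 degrees, and YZ = TU = 4
This matches the AAS congruence theorem.
Two pairs of corresponding angles and a non-included side are equal (Angle-Angle-Side).

AAS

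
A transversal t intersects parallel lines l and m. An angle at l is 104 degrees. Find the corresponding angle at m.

Corresponding angles are equal: 104 degrees.

104 degrees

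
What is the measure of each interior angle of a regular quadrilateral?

Each interior angle of a regular n-gon is (n - 2) * 180 / n.
For n = 4: (4 - 2) * 180 / 4 = 360/4 = 90 degrees.

90 degrees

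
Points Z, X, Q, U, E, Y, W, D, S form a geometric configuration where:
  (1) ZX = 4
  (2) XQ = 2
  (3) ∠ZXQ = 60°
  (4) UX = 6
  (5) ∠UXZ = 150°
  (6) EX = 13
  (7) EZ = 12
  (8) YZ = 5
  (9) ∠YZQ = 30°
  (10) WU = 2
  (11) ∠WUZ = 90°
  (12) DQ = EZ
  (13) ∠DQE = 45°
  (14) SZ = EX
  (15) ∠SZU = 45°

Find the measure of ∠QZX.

Step 1: By the law of cosines on triangle ZXQ: ZQ² = 4² + 2² − 2·4·2·cos(60°) = 12, so ZQ = 2·√3.
Step 2: By the inverse law of cosines on triangle QZX: cos(∠QZX) = ((2·√3)² + 4² − 2²) / (2·2·√3·4) = 24/27.71 = 0.866, so ∠QZX = 30°.

Therefore, the measure of angle ∠QZX = 30°.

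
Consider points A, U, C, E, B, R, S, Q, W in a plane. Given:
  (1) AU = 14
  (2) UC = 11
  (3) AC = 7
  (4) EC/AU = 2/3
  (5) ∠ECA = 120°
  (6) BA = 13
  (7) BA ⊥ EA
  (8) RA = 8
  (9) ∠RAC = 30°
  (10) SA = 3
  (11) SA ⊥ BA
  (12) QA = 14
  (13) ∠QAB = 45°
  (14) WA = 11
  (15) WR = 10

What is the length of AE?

From the given relations: EC = 2/3·AU = 2/3·14 ≈ 9.33.
Step 1: By the law of cosines on triangle ACE: AE² = 7² + 9.33² − 2·7·9.33·cos(120°) = 201.44, so AE = 7/3·√37.

Therefore, the length of AE = 7/3·√37.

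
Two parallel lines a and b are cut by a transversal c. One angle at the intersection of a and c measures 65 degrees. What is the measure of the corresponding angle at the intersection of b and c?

Corresponding angles are equal: 65 degrees.

65 degrees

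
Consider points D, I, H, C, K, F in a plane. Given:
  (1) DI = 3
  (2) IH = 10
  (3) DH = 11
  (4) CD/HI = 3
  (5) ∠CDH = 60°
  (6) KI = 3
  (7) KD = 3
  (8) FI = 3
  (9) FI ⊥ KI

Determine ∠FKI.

Step 1: By the law of cosines on triangle KIF: KF² = 3² + 3² − 2·3·3·cos(90°) = 18, so KF = 3·√2.
Step 2: By the inverse law of cosines on triangle FKI: cos(∠FKI) = ((3·√2)² + 3² − 3²) / (2·3·√2·3) = 18/25.46 = 0.7071, so ∠FKI = 45°.

Therefore, the measure of angle ∠FKI = 45°.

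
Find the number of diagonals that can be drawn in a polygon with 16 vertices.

Total line segments between 16 vertices = C(16,2) = 120.
Subtract the 16 sides: 120 - 16 = 104 diagonals.

104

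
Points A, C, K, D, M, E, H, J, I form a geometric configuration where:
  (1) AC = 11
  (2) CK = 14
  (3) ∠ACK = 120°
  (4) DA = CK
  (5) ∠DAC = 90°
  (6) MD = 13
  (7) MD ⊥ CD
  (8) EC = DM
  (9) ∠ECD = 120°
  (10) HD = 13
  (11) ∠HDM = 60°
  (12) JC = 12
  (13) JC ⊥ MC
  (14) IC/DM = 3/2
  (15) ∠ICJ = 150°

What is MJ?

From the given relations: DA = CK = 14.
Step 1: By the law of cosines on triangle CAD: CD² = 11² + 14² − 2·11·14·cos(90°) = 317, so CD ≈ 17.8.
Step 2: By the law of cosines on triangle CDM: CM² = 17.8² + 13² − 2·17.8·13·cos(90°) = 486, so CM = 9·√6.
Step 3: By the law of cosines on triangle MCJ: MJ² = (9·√6)² + 12² − 2·9·√6·12·cos(90°) = 630, so MJ = 3·√70.

Therefore, the length of MJ = 3·√70.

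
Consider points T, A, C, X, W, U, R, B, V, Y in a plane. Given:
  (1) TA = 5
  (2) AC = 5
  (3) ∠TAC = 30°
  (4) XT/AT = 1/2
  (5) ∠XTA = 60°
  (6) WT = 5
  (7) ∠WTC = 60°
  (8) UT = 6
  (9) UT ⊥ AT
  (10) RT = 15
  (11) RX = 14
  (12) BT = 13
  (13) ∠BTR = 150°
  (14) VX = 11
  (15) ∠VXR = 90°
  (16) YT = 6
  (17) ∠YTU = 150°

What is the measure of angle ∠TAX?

From the given relations: XT = 1/2·AT = 1/2·5 ≈ 2.5.
Step 1: By the law of cosines on triangle ATX: AX² = 5² + 2.5² − 2·5·2.5·cos(60°) = 18.75, so AX = 5/2·√3.
Step 2: By the inverse law of cosines on triangle TAX: cos(∠TAX) = (5² + (5/2·√3)² − 2.5²) / (2·5·5/2·√3) = 37.5/43.3 = 0.866, so ∠TAX = 30°.

Therefore, the measure of angle ∠TAX = 30°.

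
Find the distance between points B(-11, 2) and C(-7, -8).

d = sqrt((-7 - -11)^2 + (-8 - 2)^2)
d = sqrt(4^2 + -10^2)
d = sqrt(16 + 100)
d = sqrt(116) = 2*sqrt(29)

2*sqrt(29)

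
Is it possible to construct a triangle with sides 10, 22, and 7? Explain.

The longest side is 22. The other two sides sum to 7 + 10 = 17.
Since 17 ≤ 22, the two shorter sides cannot reach around to close the triangle.

No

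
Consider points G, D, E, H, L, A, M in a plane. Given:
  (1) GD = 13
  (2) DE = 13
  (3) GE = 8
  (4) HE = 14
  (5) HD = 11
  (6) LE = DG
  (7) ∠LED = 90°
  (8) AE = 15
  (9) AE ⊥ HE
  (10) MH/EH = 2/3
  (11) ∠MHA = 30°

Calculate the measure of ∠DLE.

From the given relations: LE = DG = 13.
Step 1: By the law of cosines on triangle LED: LD² = 13² + 13² − 2·13·13·cos(90°) = 338, so LD = 13·√2.
Step 2: By the inverse law of cosines on triangle DLE: cos(∠DLE) = ((13·√2)² + 13² − 13²) / (2·13·√2·13) = 338/478 = 0.7071, so ∠DLE = 45°.

Therefore, the measure of angle ∠DLE = 45°.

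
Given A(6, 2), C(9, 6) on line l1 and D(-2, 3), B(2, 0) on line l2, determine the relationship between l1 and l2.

Slope of line 1: m1 = (6 - 2)/(9 - 6) = 4/3 = 4/3
Slope of line 2: m2 = (0 - 3)/(2 - -2) = -3/4 = -3/4
m1 * m2 = (4/3) * (-3/4) = -1 = -1, so the lines are perpendicular.

Perpendicular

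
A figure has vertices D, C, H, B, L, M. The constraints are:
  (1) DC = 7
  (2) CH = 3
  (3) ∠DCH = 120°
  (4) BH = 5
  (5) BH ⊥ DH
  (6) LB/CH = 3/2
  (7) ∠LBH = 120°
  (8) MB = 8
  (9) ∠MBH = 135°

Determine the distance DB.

Step 1: By the law of cosines on triangle DCH: DH² = 7² + 3² − 2·7·3·cos(120°) = 79, so DH = √79.
Step 2: By the law of cosines on triangle DHB: DB² = √79² + 5² − 2·√79·5·cos(90°) = 104, so DB = 2·√26.

Therefore, the length of DB = 2·√26.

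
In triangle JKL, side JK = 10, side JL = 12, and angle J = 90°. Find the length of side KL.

By the law of cosines: KL^2 = JK^2 + JL^2 - 2*JK*JL*cos(J)
KL^2 = 10^2 + 12^2 - 2*10*12*cos(90°)
KL^2 = 100 + 144 - 240*(0)
KL^2 = 244
KL = 2*sqrt(61)

2*sqrt(61)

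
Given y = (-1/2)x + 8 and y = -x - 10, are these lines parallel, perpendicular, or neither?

Slope of line 1: m1 = -1/2
Slope of line 2: m2 = -1
m1 != m2 and m1*m2 = 1/2 != -1. Neither.

Neither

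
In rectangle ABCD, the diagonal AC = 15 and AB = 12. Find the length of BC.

Using the Pythagorean theorem: d^2 = a^2 + b^2
b^2 = d^2 - a^2
b^2 = 225 - 144
b^2 = 81
b = sqrt(81) = 9

9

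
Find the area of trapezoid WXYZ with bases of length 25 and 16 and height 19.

A trapezoid's area equals the midsegment times the height.
The midsegment is (25 + 16) / 2 = 41/2.
Area = 41/2 * 19 = 779/2.

779/2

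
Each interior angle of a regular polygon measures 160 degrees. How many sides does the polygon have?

The exterior angle is the supplement of the interior angle: 180 - 160 = 20 degrees.
Since the exterior angles of any convex polygon sum to 360 degrees, the number of sides is 360 / 20 = 18.

18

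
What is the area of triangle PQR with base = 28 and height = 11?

A triangle's area is half the area of a rectangle with the same base and height.
Area = (1/2) * 28 * 11 = 154.

154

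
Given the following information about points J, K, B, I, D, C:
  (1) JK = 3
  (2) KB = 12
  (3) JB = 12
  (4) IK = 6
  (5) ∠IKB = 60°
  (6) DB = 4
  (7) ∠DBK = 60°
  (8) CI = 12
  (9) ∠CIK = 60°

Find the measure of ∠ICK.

Step 1: By the law of cosines on triangle CIK: CK² = 12² + 6² − 2·12·6·cos(60°) = 108, so CK = 6·√3.
Step 2: By the inverse law of cosines on triangle ICK: cos(∠ICK) = (12² + (6·√3)² − 6²) / (2·12·6·√3) = 216/249.42 = 0.866, so ∠ICK = 30°.

Therefore, the measure of angle ∠ICK = 30°.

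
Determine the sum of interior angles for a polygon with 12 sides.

The sum of interior angles of an n-sided polygon is (n - 2) * 180.
For n = 12: (12 - 2) * 180 = 10 * 180 = 1800 degrees.

1800 degrees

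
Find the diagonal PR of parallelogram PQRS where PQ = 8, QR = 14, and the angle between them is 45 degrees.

Using the law of cosines:
d^2 = 8^2 + 14^2 - 2(8)(14)cos(45 degrees)
d^2 = 64 + 196 - 224*sqrt(2)/2
d^2 = 260 - 112*sqrt(2)
d = 2*sqrt(65 - 28*sqrt(2))

2*sqrt(65 - 28*sqrt(2))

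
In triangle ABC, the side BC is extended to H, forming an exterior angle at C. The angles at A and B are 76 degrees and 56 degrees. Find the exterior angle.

Exterior angle = 76 + 56 = 132 degrees (exterior angle theorem).

132 degrees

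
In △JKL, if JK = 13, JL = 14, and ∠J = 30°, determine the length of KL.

Law of cosines: KL^2 = 13^2 + 14^2 - 2(13)(14)cos(30°) = 365 - 182*sqrt(3), so KL = sqrt(365 - 182*sqrt(3)).

sqrt(365 - 182*sqrt(3))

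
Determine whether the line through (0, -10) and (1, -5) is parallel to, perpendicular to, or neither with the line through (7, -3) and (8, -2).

Slope of line 1: m1 = (-5 - -10)/(1 - 0) = 5/1 = 5
Slope of line 2: m2 = (-2 - -3)/(8 - 7) = 1/1 = 1
m1 != m2 (5 != 1), so not parallel.
m1 * m2 = (5) * (1) = 5 != -1, so not perpendicular.
The lines are neither parallel nor perpendicular.

Neither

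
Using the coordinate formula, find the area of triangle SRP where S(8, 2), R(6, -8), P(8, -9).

Using the Shoelace formula for a triangle:
Area = (1/2)|x0(y1 - y2) + x1(y2 - y0) + x2(y0 - y1)|
Area = (1/2)|8(-8 - -9) + 6(-9 - 2) + 8(2 - -8)|
Area = (1/2)|8 + -66 + 80|
Area = (1/2)|22|
Area = (1/2)(22)
Area = 11

11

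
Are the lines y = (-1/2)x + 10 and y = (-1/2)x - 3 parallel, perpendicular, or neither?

Slope of line 1: m1 = -1/2
Slope of line 2: m2 = -1/2
m1 = m2, so the lines are parallel.

Parallel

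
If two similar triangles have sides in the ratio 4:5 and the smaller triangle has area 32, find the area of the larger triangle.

For similar figures, the area ratio equals the square of the side ratio.
Side ratio (the smaller triangle to the larger triangle) = 4:5, so area ratio = 4^2:5^2 = 16:25.
If the area of the smaller triangle is 32, then the area of the larger triangle = 32 * (25/16) = 50.

50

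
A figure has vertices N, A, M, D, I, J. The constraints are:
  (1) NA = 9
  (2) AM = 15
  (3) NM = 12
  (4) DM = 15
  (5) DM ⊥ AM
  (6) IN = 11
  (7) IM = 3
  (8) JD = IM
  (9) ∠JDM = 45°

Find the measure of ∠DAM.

Step 1: By the law of cosines on triangle AMD: AD² = 15² + 15² − 2·15·15·cos(90°) = 450, so AD = 15·√2.
Step 2: By the inverse law of cosines on triangle DAM: cos(∠DAM) = ((15·√2)² + 15² − 15²) / (2·15·√2·15) = 450/636.4 = 0.7071, so ∠DAM = 45°.

Therefore, the measure of angle ∠DAM = 45°.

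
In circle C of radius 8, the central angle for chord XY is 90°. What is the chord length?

Chord = 2(8) sin(45°) = 8*sqrt(2)

8*sqrt(2)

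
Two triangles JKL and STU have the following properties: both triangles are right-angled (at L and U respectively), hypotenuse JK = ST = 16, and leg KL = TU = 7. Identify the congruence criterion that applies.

The given information matches HL: The hypotenuse and one leg of two right triangles are equal (Hypotenuse-Leg).

HL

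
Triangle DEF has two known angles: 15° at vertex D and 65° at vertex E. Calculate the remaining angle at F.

Let angle F = x. Then 15 + 65 + x = 180.
x = 180 - 80 = 100 degrees.

100 degrees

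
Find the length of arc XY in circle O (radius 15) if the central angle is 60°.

Arc length = 2π(15)(1/6) = 5*pi

5*pi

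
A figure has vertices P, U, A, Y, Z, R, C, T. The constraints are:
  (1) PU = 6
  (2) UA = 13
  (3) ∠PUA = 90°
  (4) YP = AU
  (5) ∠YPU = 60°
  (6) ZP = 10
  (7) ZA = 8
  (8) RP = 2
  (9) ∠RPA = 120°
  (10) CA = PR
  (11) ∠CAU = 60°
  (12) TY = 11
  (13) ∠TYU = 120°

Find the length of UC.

From the given relations: CA = PR = 2.
Step 1: By the law of cosines on triangle UAC: UC² = 13² + 2² − 2·13·2·cos(60°) = 147, so UC = 7·√3.

Therefore, the length of UC = 7·√3.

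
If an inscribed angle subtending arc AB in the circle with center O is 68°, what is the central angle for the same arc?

By the inscribed angle theorem, the central angle is twice the inscribed angle.
Central angle = 2 × 68° = 136°

136°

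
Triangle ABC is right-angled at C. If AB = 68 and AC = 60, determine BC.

Rearranging the Pythagorean theorem to solve for the unknown leg:
leg^2 = hypotenuse^2 - known_leg^2 = 4624 - 3600 = 1024
leg = sqrt(1024) = 32.

32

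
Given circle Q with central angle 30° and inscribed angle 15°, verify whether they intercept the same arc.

By the inscribed angle theorem, if both angles subtend the same arc, the inscribed angle must be half the central angle.
Half of 30° = 15°, which equals the given inscribed angle of 15°.
Therefore, yes, they correspond to the same arc.

Yes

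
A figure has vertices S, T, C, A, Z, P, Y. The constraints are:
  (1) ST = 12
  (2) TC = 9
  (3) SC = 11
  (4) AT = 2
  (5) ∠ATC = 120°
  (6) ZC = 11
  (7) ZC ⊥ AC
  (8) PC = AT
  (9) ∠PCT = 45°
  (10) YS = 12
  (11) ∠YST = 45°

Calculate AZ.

Step 1: By the law of cosines on triangle CTA: CA² = 9² + 2² − 2·9·2·cos(120°) = 103, so CA = √103.
Step 2: By the law of cosines on triangle ACZ: AZ² = √103² + 11² − 2·√103·11·cos(90°) = 224, so AZ = 4·√14.

Therefore, the length of AZ = 4·√14.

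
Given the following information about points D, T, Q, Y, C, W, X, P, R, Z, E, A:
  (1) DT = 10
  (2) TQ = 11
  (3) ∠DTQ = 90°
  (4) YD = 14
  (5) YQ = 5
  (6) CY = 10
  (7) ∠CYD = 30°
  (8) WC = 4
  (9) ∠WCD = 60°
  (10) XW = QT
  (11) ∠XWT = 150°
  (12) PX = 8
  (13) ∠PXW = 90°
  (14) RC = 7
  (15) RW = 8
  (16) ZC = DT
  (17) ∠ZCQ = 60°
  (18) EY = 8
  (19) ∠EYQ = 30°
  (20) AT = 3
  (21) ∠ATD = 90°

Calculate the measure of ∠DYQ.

Step 1: By the law of cosines on triangle DTQ: DQ² = 10² + 11² − 2·10·11·cos(90°) = 221, so DQ ≈ 14.87.
Step 2: By the inverse law of cosines on triangle DYQ: cos(∠DYQ) = (14² + 5² − 14.87²) / (2·14·5) = 0/140 = 0, so ∠DYQ = 90°.

Therefore, the measure of angle ∠DYQ = 90°.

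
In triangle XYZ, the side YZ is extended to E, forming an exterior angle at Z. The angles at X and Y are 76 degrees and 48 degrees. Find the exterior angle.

By the exterior angle theorem, an exterior angle of a triangle equals the sum of the two remote interior angles.
Exterior angle = angle X + angle Y
Exterior angle = 76 + 48 = 124 degrees

124 degrees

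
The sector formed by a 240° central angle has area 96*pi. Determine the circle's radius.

r² = 360 × 96*pi / (π × 240) = 144, so r = 12.

12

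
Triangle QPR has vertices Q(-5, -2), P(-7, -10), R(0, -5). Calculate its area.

The Shoelace formula computes the area from vertex coordinates by summing cross products.
For vertices (-5,-2), (-7,-10), (0,-5):
Signed sum = -5*-10 - -7*-2 + -7*-5 - 0*-10 + 0*-2 - -5*-5
= 36 + 35 + -25 = 46
Area = (1/2)|46| = 23.

23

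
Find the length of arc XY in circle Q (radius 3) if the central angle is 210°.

The full circumference is 2πr = 2π(3) = 6*pi.
The arc spans 210° out of 360°, which is a fraction of 7/12.
Arc length = 6*pi × 7/12 = 7*pi/2.

7*pi/2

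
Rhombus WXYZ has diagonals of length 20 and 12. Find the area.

Area = (20 * 12) / 2 = 240 / 2 = 120

120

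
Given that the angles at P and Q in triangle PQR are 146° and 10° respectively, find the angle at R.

The interior angles sum to 180°: angle R = 180 - 146 - 10 = 24°.
The triangle is obtuse (angles 146°, 10°, 24°).

24 degrees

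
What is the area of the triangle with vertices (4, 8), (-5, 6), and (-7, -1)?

The Shoelace formula computes the area from vertex coordinates by summing cross products.
For vertices (4,8), (-5,6), (-7,-1):
Signed sum = 4*6 - -5*8 + -5*-1 - -7*6 + -7*8 - 4*-1
= 64 + 47 + -52 = 59
Area = (1/2)|59| = 59/2.

59/2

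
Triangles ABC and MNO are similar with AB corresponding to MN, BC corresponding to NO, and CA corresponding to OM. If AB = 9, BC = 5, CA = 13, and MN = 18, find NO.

Similar triangles have proportional sides. Setting up the proportion:
MN / AB = NO / BC
18 / 9 = NO / 5
NO = 5 * 18 / 9 = 10.

10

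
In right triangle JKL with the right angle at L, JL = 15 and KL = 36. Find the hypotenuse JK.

In a right triangle, the square of the hypotenuse equals the sum of the squares of the two legs.
The legs are 15 and 36, so the hypotenuse = sqrt(225 + 1296) = sqrt(1521) = 39.

39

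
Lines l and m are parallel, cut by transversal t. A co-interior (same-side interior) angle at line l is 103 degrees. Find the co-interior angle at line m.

Co-interior (same-side interior) angles are between the parallel lines on the same side of the transversal.
Unlike corresponding or alternate interior angles, they are supplementary rather than equal.
So the angle = 180 - 103 = 77 degrees.

77 degrees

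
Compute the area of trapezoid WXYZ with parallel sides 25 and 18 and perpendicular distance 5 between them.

Area = (25 + 18) * 5 / 2 = 215 / 2 = 215/2

215/2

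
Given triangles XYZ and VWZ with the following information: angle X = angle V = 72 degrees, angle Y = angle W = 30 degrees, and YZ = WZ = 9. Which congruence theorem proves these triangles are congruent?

Consider the given information: angle X = angle V = 72 degrees, angle Y = angle W = 30 degrees, and YZ = WZ = 9
This is not SSS or ASA: SSS requires all three pairs of sides, but we don't have that. ASA requires two angles and the side between them.
The correct criterion is AAS. Two pairs of corresponding angles and a non-included side are equal (Angle-Angle-Side).

AAS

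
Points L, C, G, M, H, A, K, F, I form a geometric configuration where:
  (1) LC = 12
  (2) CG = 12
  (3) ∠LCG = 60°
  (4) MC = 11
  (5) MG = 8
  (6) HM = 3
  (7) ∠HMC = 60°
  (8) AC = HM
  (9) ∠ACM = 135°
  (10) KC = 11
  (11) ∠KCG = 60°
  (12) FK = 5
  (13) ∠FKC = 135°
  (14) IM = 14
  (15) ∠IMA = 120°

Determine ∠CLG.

Step 1: By the law of cosines on triangle LCG: LG² = 12² + 12² − 2·12·12·cos(60°) = 144, so LG = 12.
Step 2: By the inverse law of cosines on triangle CLG: cos(∠CLG) = (12² + 12² − 12²) / (2·12·12) = 144/288 = 0.5, so ∠CLG = 60°.

Therefore, the measure of angle ∠CLG = 60°.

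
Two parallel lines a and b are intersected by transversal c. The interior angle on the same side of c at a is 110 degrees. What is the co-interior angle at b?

Co-interior (same-side interior) angles are between the parallel lines on the same side of the transversal.
Unlike corresponding or alternate interior angles, they are supplementary rather than equal.
So the angle = 180 - 110 = 70 degrees.

70 degrees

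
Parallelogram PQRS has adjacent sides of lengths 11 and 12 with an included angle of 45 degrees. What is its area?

The area of a parallelogram equals the product of two adjacent sides times the sine of the included angle.
This is because the height equals 12 * sin(45°) = 6*sqrt(2).
Area = 11 * 6*sqrt(2) = 66*sqrt(2)

66*sqrt(2)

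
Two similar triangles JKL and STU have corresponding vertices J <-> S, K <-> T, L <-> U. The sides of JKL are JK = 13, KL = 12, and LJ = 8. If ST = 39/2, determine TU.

k = 39/2/13 = 3/2. TU = 3/2 * 12 = 18.

18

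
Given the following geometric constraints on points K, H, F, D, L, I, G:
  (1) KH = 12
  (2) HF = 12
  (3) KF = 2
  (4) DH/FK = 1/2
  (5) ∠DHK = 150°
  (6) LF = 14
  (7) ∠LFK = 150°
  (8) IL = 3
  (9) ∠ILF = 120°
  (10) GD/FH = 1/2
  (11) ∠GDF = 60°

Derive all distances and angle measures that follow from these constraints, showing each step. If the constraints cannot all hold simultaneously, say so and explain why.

The constraints are consistent.

From the given relations:
  DH = 1/2·FK = 1/2·2 = 1
  GD = 1/2·FH = 1/2·12 = 6

Step 1: From KH = 12, HD = 1, and ∠KHD = 150°, by the law of cosines:
  KD² = KH² + HD² - 2·KH·HD·cos(150°) = 144 + 1 + 20.78 = 165.8
  KD ≈ 12.88

Step 2: From KF = 2, FL = 14, and ∠KFL = 150°, by the law of cosines:
  KL² = KF² + FL² - 2·KF·FL·cos(150°) = 4 + 196 + 48.5 = 248.5
  KL ≈ 15.76

Step 3: From FL = 14, LI = 3, and ∠FLI = 120°, by the law of cosines:
  FI² = FL² + LI² - 2·FL·LI·cos(120°) = 196 + 9 + 42 = 247
  FI ≈ 15.72

Step 4: From KF = 2, KH = 12, FH = 12, by the inverse law of cosines:
  cos(∠FKH) = (KF² + KH² - FH²) / (2·KF·KH)
  ∠FKH = 85.22°

Step 5: From HF = 12, HK = 12, FK = 2, by the inverse law of cosines:
  cos(∠FHK) = (HF² + HK² - FK²) / (2·HF·HK)
  ∠FHK = 9.56°

Step 6: From FH = 12, FK = 2, HK = 12, by the inverse law of cosines:
  cos(∠HFK) = (FH² + FK² - HK²) / (2·FH·FK)
  ∠HFK = 85.22°

Step 7: From KD = 12.88, KH = 12, DH = 1, by the inverse law of cosines:
  cos(∠DKH) = (KD² + KH² - DH²) / (2·KD·KH)
  ∠DKH = 2.23°

Step 8: From KF = 2, KL = 15.76, FL = 14, by the inverse law of cosines:
  cos(∠FKL) = (KF² + KL² - FL²) / (2·KF·KL)
  ∠FKL = 26.36°

Step 9: From FI = 15.72, FL = 14, IL = 3, by the inverse law of cosines:
  cos(∠IFL) = (FI² + FL² - IL²) / (2·FI·FL)
  ∠IFL = 9.52°

Step 10: From DH = 1, DK = 12.88, HK = 12, by the inverse law of cosines:
  cos(∠HDK) = (DH² + DK² - HK²) / (2·DH·DK)
  ∠HDK = 27.77°

Step 11: From LF = 14, LK = 15.76, FK = 2, by the inverse law of cosines:
  cos(∠FLK) = (LF² + LK² - FK²) / (2·LF·LK)
  ∠FLK = 3.64°

Step 12: From IF = 15.72, IL = 3, FL = 14, by the inverse law of cosines:
  cos(∠FIL) = (IF² + IL² - FL²) / (2·IF·IL)
  ∠FIL = 50.48°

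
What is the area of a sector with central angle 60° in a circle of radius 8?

Sector area = πr² × θ/360
= π × 8² × 1/6
= π × 64 × 1/6
= 32*pi/3

32*pi/3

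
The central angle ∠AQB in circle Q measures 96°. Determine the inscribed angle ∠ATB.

An inscribed angle intercepts an arc from a point on the circle, while the central angle intercepts the same arc from the center.
The inscribed angle is always half the central angle: 96° / 2 = 48°.

48°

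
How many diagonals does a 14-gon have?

Total line segments between 14 vertices = C(14,2) = 91.
Subtract the 14 sides: 91 - 14 = 77 diagonals.

77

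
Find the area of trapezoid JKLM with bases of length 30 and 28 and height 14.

A trapezoid's area equals the midsegment times the height.
The midsegment is (30 + 28) / 2 = 29.
Area = 29 * 14 = 406.

406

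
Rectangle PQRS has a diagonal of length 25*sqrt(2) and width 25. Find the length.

Using the Pythagorean theorem: d^2 = a^2 + b^2
b^2 = d^2 - a^2
b^2 = 1250 - 625
b^2 = 625
b = sqrt(625) = 25

25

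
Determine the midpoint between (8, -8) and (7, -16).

The midpoint is the average of the coordinates:
x: (8 + 7)/2 = 15/2
y: (-8 + -16)/2 = -12
Midpoint = (15/2, -12)

(15/2, -12)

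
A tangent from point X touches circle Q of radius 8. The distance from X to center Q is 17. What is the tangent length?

The tangent, radius, and line from the external point to the center form a right triangle.
The right angle is where the tangent meets the radius.
By the Pythagorean theorem: tangent² + 8² = 17²
tangent² = 289 - 64 = 225
tangent = 15

15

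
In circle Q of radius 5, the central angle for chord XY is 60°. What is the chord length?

Drop a perpendicular from the center to the chord, bisecting both the chord and the central angle.
Each half-chord = r sin(θ/2) = 5 sin(30°).
The full chord = 2 × 5 × sin(30°) = 5.

5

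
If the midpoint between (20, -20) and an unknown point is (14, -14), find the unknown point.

Using the midpoint formula: M = ((x1 + x2)/2, (y1 + y2)/2)
We know M = (14, -14) and P = (20, -20)
For x: 14 = (20 + x2)/2, so x2 = 2*14 - 20 = 8
For y: -14 = (-20 + y2)/2, so y2 = 2*-14 - -20 = -8
Q = (8, -8)

(8, -8)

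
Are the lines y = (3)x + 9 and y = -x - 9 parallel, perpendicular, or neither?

Slope of line 1: m1 = 3
Slope of line 2: m2 = -1
m1 != m2 (3 != -1), so not parallel.
m1 * m2 = (3) * (-1) = -3 != -1, so not perpendicular.
The lines are neither parallel nor perpendicular.

Neither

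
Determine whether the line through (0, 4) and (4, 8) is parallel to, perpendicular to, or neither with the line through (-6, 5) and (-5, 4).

Slope of line 1: m1 = (8 - 4)/(4 - 0) = 4/4 = 1
Slope of line 2: m2 = (4 - 5)/(-5 - -6) = -1/1 = -1
Two lines are perpendicular when the product of their slopes is -1 (negative reciprocals).
m1 * m2 = (1) * (-1) = -1, confirming perpendicularity.

Perpendicular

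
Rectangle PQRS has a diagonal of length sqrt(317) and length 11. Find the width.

Using the Pythagorean theorem: d^2 = a^2 + b^2
b^2 = d^2 - a^2
b^2 = 317 - 121
b^2 = 196
b = sqrt(196) = 14

14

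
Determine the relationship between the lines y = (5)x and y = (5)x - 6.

Slope of line 1: m1 = 5
Slope of line 2: m2 = 5
m1 = m2, so the lines are parallel.

Parallel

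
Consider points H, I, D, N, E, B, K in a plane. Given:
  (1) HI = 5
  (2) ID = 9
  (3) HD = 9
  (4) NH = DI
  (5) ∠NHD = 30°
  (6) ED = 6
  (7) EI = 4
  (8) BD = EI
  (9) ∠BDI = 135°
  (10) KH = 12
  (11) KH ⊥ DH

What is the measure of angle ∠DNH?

From the given relations: NH = DI = 9.
Step 1: By the law of cosines on triangle NHD: ND² = 9² + 9² − 2·9·9·cos(30°) = 21.7, so ND ≈ 4.66.
Step 2: By the inverse law of cosines on triangle DNH: cos(∠DNH) = (4.66² + 9² − 9²) / (2·4.66·9) = 21.7/83.86 = 0.2588, so ∠DNH = 75°.

Therefore, the measure of angle ∠DNH = 75°.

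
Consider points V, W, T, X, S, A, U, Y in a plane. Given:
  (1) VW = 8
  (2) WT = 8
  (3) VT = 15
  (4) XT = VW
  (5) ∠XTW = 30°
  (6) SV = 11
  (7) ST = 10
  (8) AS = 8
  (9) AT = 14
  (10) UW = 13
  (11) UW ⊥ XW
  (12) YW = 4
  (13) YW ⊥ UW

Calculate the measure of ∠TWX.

From the given relations: XT = VW = 8.
Step 1: By the law of cosines on triangle WTX: WX² = 8² + 8² − 2·8·8·cos(30°) = 17.15, so WX ≈ 4.14.
Step 2: By the inverse law of cosines on triangle TWX: cos(∠TWX) = (8² + 4.14² − 8²) / (2·8·4.14) = 17.15/66.26 = 0.2588, so ∠TWX = 75°.

Therefore, the measure of angle ∠TWX = 75°.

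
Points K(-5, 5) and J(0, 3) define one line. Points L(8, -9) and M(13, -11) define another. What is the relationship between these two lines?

Slope of line 1: m1 = (3 - 5)/(0 - -5) = -2/5 = -2/5
Slope of line 2: m2 = (-11 - -9)/(13 - 8) = -2/5 = -2/5
m1 = m2, so the lines are parallel.

Parallel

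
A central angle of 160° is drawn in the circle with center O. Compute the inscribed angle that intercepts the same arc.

By the inscribed angle theorem, the inscribed angle is half the central angle.
Inscribed angle = 160° / 2 = 80°

80°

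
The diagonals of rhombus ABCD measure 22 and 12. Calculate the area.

The diagonals of a rhombus divide it into four right triangles.
Each triangle has legs 22/ 2 = 11 and 12/2 = 6, so each has area (1/2)*11*6 = 33.
Four such triangles give total area = (d1 * d2) / 2 = 132.

132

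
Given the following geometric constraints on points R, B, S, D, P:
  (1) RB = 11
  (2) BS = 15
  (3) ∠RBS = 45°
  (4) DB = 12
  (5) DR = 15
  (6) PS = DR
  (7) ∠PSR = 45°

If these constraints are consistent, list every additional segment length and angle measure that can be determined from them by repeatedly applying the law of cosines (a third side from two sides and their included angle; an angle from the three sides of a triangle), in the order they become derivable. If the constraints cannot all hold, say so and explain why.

The constraints are consistent. Derivable facts, in order:
After 1 step:
- RS ≈ 10.61
- ∠BDR = 46.46°
- ∠BRD = 52.26°
- ∠DBR = 81.29°
After 2 steps:
- RP ≈ 10.61
- ∠BRS = 87.88°
- ∠BSR = 47.12°
After 3 steps:
- ∠PRS = 89.96°
- ∠RPS = 45.04°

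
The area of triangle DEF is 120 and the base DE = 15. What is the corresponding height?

Rearranging the area formula Area = (1/2) * base * height:
height = 2 * Area / base = 2 * 120 / 15 = 16.

16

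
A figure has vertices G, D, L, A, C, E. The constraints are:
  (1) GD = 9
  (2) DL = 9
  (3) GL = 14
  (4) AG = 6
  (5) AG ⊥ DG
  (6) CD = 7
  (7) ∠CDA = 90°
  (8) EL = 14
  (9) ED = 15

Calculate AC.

Step 1: By the law of cosines on triangle DGA: DA² = 9² + 6² − 2·9·6·cos(90°) = 117, so DA = 3·√13.
Step 2: By the law of cosines on triangle ADC: AC² = (3·√13)² + 7² − 2·3·√13·7·cos(90°) = 166, so AC = √166.

Therefore, the length of AC = √166.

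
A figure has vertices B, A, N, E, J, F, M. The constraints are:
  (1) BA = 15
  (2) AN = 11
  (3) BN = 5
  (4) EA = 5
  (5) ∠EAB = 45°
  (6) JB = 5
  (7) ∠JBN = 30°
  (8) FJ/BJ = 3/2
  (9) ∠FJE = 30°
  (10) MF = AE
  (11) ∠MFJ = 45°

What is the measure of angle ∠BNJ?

Step 1: By the law of cosines on triangle NBJ: NJ² = 5² + 5² − 2·5·5·cos(30°) = 6.7, so NJ ≈ 2.59.
Step 2: By the inverse law of cosines on triangle BNJ: cos(∠BNJ) = (5² + 2.59² − 5²) / (2·5·2.59) = 6.7/25.88 = 0.2588, so ∠BNJ = 75°.

Therefore, the measure of angle ∠BNJ = 75°.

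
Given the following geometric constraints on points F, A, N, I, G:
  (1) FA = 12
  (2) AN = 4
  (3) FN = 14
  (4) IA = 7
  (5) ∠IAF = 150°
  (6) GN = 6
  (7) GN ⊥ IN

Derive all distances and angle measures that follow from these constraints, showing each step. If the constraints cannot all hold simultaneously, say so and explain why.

The constraints are consistent.

Step 1: From FA = 12, AI = 7, and ∠FAI = 150°, by the law of cosines:
  FI² = FA² + AI² - 2·FA·AI·cos(150°) = 144 + 49 + 145.5 = 338.5
  FI ≈ 18.4

Step 2: From FA = 12, FN = 14, AN = 4, by the inverse law of cosines:
  cos(∠AFN) = (FA² + FN² - AN²) / (2·FA·FN)
  ∠AFN = 15.36°

Step 3: From AF = 12, AN = 4, FN = 14, by the inverse law of cosines:
  cos(∠FAN) = (AF² + AN² - FN²) / (2·AF·AN)
  ∠FAN = 112.02°

Step 4: From NA = 4, NF = 14, AF = 12, by the inverse law of cosines:
  cos(∠ANF) = (NA² + NF² - AF²) / (2·NA·NF)
  ∠ANF = 52.62°

Step 5: From FA = 12, FI = 18.4, AI = 7, by the inverse law of cosines:
  cos(∠AFI) = (FA² + FI² - AI²) / (2·FA·FI)
  ∠AFI = 10.97°

Step 6: From IA = 7, IF = 18.4, AF = 12, by the inverse law of cosines:
  cos(∠AIF) = (IA² + IF² - AF²) / (2·IA·IF)
  ∠AIF = 19.03°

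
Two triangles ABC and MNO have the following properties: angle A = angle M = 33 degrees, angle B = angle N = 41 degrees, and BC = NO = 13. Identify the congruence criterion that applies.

The given information provides:
angle A = angle M = 33 degrees, angle B = angle N = 41 degrees, and BC = NO = 13
This matches the AAS congruence theorem.
Two pairs of corresponding angles and a non-included side are equal (Angle-Angle-Side).

AAS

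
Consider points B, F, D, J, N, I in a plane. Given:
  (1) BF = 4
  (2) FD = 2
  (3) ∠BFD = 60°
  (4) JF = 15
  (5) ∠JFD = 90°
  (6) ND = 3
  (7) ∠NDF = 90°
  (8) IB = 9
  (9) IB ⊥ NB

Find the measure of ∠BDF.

Step 1: By the law of cosines on triangle DFB: DB² = 2² + 4² − 2·2·4·cos(60°) = 12, so DB = 2·√3.
Step 2: By the inverse law of cosines on triangle BDF: cos(∠BDF) = ((2·√3)² + 2² − 4²) / (2·2·√3·2) = 0/13.86 = 0, so ∠BDF = 90°.

Therefore, the measure of angle ∠BDF = 90°.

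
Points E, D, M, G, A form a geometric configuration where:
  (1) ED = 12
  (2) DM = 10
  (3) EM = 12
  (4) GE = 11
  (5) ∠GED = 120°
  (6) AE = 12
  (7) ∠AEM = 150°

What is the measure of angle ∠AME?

Step 1: By the law of cosines on triangle MEA: MA² = 12² + 12² − 2·12·12·cos(150°) = 537.42, so MA ≈ 23.18.
Step 2: By the inverse law of cosines on triangle AME: cos(∠AME) = (23.18² + 12² − 12²) / (2·23.18·12) = 537.42/556.37 = 0.9659, so ∠AME = 15°.

Therefore, the measure of angle ∠AME = 15°.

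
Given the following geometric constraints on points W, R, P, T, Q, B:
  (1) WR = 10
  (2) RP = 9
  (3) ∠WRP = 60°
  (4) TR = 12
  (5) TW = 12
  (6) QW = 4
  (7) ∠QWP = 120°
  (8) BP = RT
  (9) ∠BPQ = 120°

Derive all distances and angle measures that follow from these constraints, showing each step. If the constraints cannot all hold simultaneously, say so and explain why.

The constraints are consistent.

From the given relations:
  BP = RT = 12

Step 1: From WR = 10, RP = 9, and ∠WRP = 60°, by the law of cosines:
  WP² = WR² + RP² - 2·WR·RP·cos(60°) = 100 + 81 - 90 = 91
  WP = √91

Step 2: From WR = 10, WT = 12, RT = 12, by the inverse law of cosines:
  cos(∠RWT) = (WR² + WT² - RT²) / (2·WR·WT)
  ∠RWT = 65.38°

Step 3: From RT = 12, RW = 10, TW = 12, by the inverse law of cosines:
  cos(∠TRW) = (RT² + RW² - TW²) / (2·RT·RW)
  ∠TRW = 65.38°

Step 4: From TR = 12, TW = 12, RW = 10, by the inverse law of cosines:
  cos(∠RTW) = (TR² + TW² - RW²) / (2·TR·TW)
  ∠RTW = 49.25°

Step 5: From PW = √91, WQ = 4, and ∠PWQ = 120°, by the law of cosines:
  PQ² = PW² + WQ² - 2·PW·WQ·cos(120°) = 91 + 16 + 38.16 = 145.2
  PQ ≈ 12.05

Step 6: From WP = √91, WR = 10, PR = 9, by the inverse law of cosines:
  cos(∠PWR) = (WP² + WR² - PR²) / (2·WP·WR)
  ∠PWR = 54.79°

Step 7: From PR = 9, PW = √91, RW = 10, by the inverse law of cosines:
  cos(∠RPW) = (PR² + PW² - RW²) / (2·PR·PW)
  ∠RPW = 65.21°

Step 8: From QP = 12.05, PB = 12, and ∠QPB = 120°, by the law of cosines:
  QB² = QP² + PB² - 2·QP·PB·cos(120°) = 145.2 + 144 + 144.6 = 433.7
  QB ≈ 20.83

Step 9: From PQ = 12.05, PW = √91, QW = 4, by the inverse law of cosines:
  cos(∠QPW) = (PQ² + PW² - QW²) / (2·PQ·PW)
  ∠QPW = 16.71°

Step 10: From QP = 12.05, QW = 4, PW = √91, by the inverse law of cosines:
  cos(∠PQW) = (QP² + QW² - PW²) / (2·QP·QW)
  ∠PQW = 43.29°

Step 11: From QB = 20.83, QP = 12.05, BP = 12, by the inverse law of cosines:
  cos(∠BQP) = (QB² + QP² - BP²) / (2·QB·QP)
  ∠BQP = 29.93°

Step 12: From BP = 12, BQ = 20.83, PQ = 12.05, by the inverse law of cosines:
  cos(∠PBQ) = (BP² + BQ² - PQ²) / (2·BP·BQ)
  ∠PBQ = 30.07°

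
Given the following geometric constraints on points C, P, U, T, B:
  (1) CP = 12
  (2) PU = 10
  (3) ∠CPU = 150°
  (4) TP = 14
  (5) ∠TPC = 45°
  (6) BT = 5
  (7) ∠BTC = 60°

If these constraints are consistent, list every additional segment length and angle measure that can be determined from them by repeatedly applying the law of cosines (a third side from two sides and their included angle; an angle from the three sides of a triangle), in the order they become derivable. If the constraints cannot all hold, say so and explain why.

The constraints are consistent. Derivable facts, in order:
After 1 step:
- CT ≈ 10.12
- CU ≈ 21.26
After 2 steps:
- CB ≈ 8.76
- ∠CTP = 56.98°
- ∠CUP = 16.4°
- ∠PCT = 78.02°
- ∠PCU = 13.6°
After 3 steps:
- ∠BCT = 29.61°
- ∠CBT = 90.39°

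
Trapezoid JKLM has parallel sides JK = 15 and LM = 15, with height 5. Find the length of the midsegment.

midsegment = (15 + 15) / 2 = 30 / 2 = 15

15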